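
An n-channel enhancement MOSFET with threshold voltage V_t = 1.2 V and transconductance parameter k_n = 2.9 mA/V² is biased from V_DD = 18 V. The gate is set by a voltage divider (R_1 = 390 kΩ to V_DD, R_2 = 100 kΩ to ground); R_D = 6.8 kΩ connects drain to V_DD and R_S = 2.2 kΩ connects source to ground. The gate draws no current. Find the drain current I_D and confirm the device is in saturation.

V_G = V_DD·R_2/(R_1+R_2) = 18×100/490 = 3.67 V.
Assume saturation: I_D = (k_n/2)(V_GS − V_t)² with V_GS = V_G − I_D·R_S = 3.67 − 2.2·I_D.
Substituting gives 7.02·I_D² − 16.8·I_D + 8.87 = 0, with roots I_D = 0.789 or 1.6 mA.
The root I_D = 1.6 mA gives V_GS = 0.149 V ≤ V_t, so take I_D = 0.789 mA.
Then V_GS = 1.94 V and V_DS = V_DD − I_D(R_D+R_S) = 18 − 0.789×9 = 10.9 V.
Saturation requires V_DS ≥ V_GS − V_t = 0.738 V; 10.9 ≥ 0.738 ✓.

I_D ≈ 0.79 mA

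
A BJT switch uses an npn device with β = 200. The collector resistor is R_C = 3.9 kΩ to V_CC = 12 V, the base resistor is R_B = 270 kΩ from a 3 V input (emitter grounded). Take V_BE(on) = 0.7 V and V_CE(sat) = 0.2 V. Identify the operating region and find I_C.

active; I_C ≈ 1.7 mA

Assume active. Base-emitter loop: I_B = (V_BB − V_BE)/R_B = (3 − 0.7)/270 = 0.00852 mA.
I_C = β·I_B = 200×0.00852 = 1.7 mA.
V_CE = V_CC − I_C·R_C = 12 − 1.7×3.9 = 5.36 V > V_CE(sat), so the active-region assumption holds.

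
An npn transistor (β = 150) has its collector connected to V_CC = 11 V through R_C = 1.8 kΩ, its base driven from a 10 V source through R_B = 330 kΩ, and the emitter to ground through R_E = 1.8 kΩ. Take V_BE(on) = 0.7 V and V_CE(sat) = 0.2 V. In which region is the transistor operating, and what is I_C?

Assume active. Base-emitter loop: I_B = (V_BB − V_BE)/(R_B + (β+1)R_E) = (10 − 0.7)/(330 + 151×1.8) = 0.0155 mA.
I_C = β·I_B = 150×0.0155 = 2.32 mA.
V_CE = V_CC − I_C·R_C − I_E·R_E = 11 − 2.32×1.8 − 2.33×1.8 = 2.63 V > V_CE(sat), so the active-region assumption holds.

active; I_C ≈ 2.3 mA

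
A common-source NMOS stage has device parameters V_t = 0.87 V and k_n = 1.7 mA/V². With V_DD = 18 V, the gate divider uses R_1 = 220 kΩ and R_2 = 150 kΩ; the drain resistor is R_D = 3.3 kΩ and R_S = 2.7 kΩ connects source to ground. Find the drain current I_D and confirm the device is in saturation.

I_D ≈ 1.8 mA

V_G = V_DD·R_2/(R_1+R_2) = 18×150/370 = 7.3 V.
Assume saturation: I_D = (k_n/2)(V_GS − V_t)² with V_GS = V_G − I_D·R_S = 7.3 − 2.7·I_D.
Substituting gives 6.2·I_D² − 30.5·I_D + 35.1 = 0, with roots I_D = 1.84 or 3.09 mA.
The root I_D = 3.09 mA gives V_GS = -1.04 V ≤ V_t, so take I_D = 1.84 mA.
Then V_GS = 2.34 V and V_DS = V_DD − I_D(R_D+R_S) = 18 − 1.84×6 = 6.98 V.
Saturation requires V_DS ≥ V_GS − V_t = 1.47 V; 6.98 ≥ 1.47 ✓.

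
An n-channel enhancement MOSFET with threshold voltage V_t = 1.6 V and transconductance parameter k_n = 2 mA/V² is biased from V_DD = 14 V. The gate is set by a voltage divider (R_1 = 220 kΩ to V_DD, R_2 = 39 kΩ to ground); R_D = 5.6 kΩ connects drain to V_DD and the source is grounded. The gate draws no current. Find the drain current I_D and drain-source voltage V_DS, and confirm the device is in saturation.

I_D ≈ 0.26 mA, V_DS ≈ 13 V

V_G = V_DD·R_2/(R_1+R_2) = 14×39/259 = 2.11 V. With the source grounded, V_GS = V_G = 2.11 V.
Assume saturation: I_D = (k_n/2)(V_GS − V_t)² = (2/2)×(2.11 − 1.6)² = 1×0.508² = 0.258 mA.
V_DS = V_DD − I_D·R_D = 14 − 0.258×5.6 = 12.6 V.
Saturation requires V_DS ≥ V_GS − V_t = 0.508 V; 12.6 ≥ 0.508 ✓.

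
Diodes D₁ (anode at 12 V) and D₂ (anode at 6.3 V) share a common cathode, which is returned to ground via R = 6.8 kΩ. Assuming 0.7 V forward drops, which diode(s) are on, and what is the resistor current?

Only D₁ conducts; I_R ≈ 1.7 mA

Assume both conduct. Then node N would need to be at both 12−0.7 = 11.3 V and 6.3−0.7 = 5.6 V, which is impossible.
Assume only D₁ conducts: V_N = 12 − 0.7 = 11.3 V, so I_R = 11.3/6.8 = 1.66 mA.
Check D₂: its anode-to-cathode voltage is 6.3 − 11.3 = -5 V < 0.7 V, so it is off. The assumption is consistent.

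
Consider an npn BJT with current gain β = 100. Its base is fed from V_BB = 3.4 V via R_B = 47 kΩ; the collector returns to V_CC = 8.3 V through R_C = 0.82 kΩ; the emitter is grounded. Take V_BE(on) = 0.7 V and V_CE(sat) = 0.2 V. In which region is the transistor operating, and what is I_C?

active; I_C ≈ 5.7 mA

Assume active. Base-emitter loop: I_B = (V_BB − V_BE)/R_B = (3.4 − 0.7)/47 = 0.0574 mA.
I_C = β·I_B = 100×0.0574 = 5.74 mA.
V_CE = V_CC − I_C·R_C = 8.3 − 5.74×0.82 = 3.59 V > V_CE(sat), so the active-region assumption holds.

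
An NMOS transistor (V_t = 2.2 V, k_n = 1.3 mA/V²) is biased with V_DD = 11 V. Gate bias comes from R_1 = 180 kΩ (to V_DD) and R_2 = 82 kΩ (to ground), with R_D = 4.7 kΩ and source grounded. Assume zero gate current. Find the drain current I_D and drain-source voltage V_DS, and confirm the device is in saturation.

V_G = V_DD·R_2/(R_1+R_2) = 11×82/262 = 3.44 V. With the source grounded, V_GS = V_G = 3.44 V.
Assume saturation: I_D = (k_n/2)(V_GS − V_t)² = (1.3/2)×(3.44 − 2.2)² = 0.65×1.24² = 1 mA.
V_DS = V_DD − I_D·R_D = 11 − 1×4.7 = 6.28 V.
Saturation requires V_DS ≥ V_GS − V_t = 1.24 V; 6.28 ≥ 1.24 ✓.

I_D ≈ 1 mA, V_DS ≈ 6.3 V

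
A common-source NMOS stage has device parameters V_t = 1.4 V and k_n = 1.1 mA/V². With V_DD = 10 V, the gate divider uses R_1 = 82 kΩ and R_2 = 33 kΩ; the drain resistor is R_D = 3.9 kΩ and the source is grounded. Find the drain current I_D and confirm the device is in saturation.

V_G = V_DD·R_2/(R_1+R_2) = 10×33/115 = 2.87 V. With the source grounded, V_GS = V_G = 2.87 V.
Assume saturation: I_D = (k_n/2)(V_GS − V_t)² = (1.1/2)×(2.87 − 1.4)² = 0.55×1.47² = 1.19 mA.
V_DS = V_DD − I_D·R_D = 10 − 1.19×3.9 = 5.37 V.
Saturation requires V_DS ≥ V_GS − V_t = 1.47 V; 5.37 ≥ 1.47 ✓.

I_D ≈ 1.2 mA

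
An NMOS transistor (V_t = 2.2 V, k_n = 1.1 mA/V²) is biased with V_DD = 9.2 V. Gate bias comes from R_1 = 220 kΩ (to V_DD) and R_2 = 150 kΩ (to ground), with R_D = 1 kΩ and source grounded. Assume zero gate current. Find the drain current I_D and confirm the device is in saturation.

V_G = V_DD·R_2/(R_1+R_2) = 9.2×150/370 = 3.73 V. With the source grounded, V_GS = V_G = 3.73 V.
Assume saturation: I_D = (k_n/2)(V_GS − V_t)² = (1.1/2)×(3.73 − 2.2)² = 0.55×1.53² = 1.29 mA.
V_DS = V_DD − I_D·R_D = 9.2 − 1.29×1 = 7.91 V.
Saturation requires V_DS ≥ V_GS − V_t = 1.53 V; 7.91 ≥ 1.53 ✓.

I_D ≈ 1.3 mA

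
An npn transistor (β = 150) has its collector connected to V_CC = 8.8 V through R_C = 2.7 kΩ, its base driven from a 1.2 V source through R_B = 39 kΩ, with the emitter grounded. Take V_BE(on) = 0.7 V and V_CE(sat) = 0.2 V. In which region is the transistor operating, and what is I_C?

Assume active. Base-emitter loop: I_B = (V_BB − V_BE)/R_B = (1.2 − 0.7)/39 = 0.0128 mA.
I_C = β·I_B = 150×0.0128 = 1.92 mA.
V_CE = V_CC − I_C·R_C = 8.8 − 1.92×2.7 = 3.61 V > V_CE(sat), so the active-region assumption holds.

active; I_C ≈ 1.9 mA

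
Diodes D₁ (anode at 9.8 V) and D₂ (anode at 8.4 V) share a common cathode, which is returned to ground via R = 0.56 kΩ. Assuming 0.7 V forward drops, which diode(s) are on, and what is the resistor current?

Assume both conduct. Then node N would need to be at both 9.8−0.7 = 9.1 V and 8.4−0.7 = 7.7 V, which is impossible.
Assume only D₁ conducts: V_N = 9.8 − 0.7 = 9.1 V, so I_R = 9.1/0.56 = 16.2 mA.
Check D₂: its anode-to-cathode voltage is 8.4 − 9.1 = -0.7 V < 0.7 V, so it is off. The assumption is consistent.

Only D₁ conducts; I_R ≈ 16 mA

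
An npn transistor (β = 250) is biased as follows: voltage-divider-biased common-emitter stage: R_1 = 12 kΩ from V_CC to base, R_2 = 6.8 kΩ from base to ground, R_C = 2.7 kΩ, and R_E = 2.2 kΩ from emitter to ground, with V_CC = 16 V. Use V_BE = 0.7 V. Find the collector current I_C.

I_C ≈ 2.3 mA

Thevenize the base divider: V_Th = V_CC·R_2/(R_1+R_2) = 16×6.8/18.8 = 5.79 V, R_Th = R_1‖R_2 = 4.34 kΩ.
Base-emitter loop: V_Th = I_B·R_Th + V_BE + (β+1)I_B·R_E, so I_B = (5.79 − 0.7) / (4.34 + 251×2.2) = 0.00914 mA.
I_C = β·I_B = 250×0.00914 = 2.29 mA, and I_E = (β+1)I_B = 2.29 mA.
V_CE = V_CC − I_C·R_C − I_E·R_E = 16 − 2.29×2.7 − 2.29×2.2 = 4.78 V.
V_CE = 4.78 V > 0.2 V confirms active-region operation.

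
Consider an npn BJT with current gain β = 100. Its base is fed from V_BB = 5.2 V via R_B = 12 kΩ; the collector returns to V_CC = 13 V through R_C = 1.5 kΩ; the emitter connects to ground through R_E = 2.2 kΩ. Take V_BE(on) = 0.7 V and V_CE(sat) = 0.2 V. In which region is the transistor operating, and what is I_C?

Assume active. Base-emitter loop: I_B = (V_BB − V_BE)/(R_B + (β+1)R_E) = (5.2 − 0.7)/(12 + 101×2.2) = 0.0192 mA.
I_C = β·I_B = 100×0.0192 = 1.92 mA.
V_CE = V_CC − I_C·R_C − I_E·R_E = 13 − 1.92×1.5 − 1.94×2.2 = 5.85 V > V_CE(sat), so the active-region assumption holds.

active; I_C ≈ 1.9 mA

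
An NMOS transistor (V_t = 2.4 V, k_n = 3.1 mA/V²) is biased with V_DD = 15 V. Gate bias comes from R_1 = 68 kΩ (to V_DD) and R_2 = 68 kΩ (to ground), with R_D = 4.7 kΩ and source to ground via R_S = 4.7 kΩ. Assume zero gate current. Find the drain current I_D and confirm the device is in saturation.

V_G = V_DD·R_2/(R_1+R_2) = 15×68/136 = 7.5 V.
Assume saturation: I_D = (k_n/2)(V_GS − V_t)² with V_GS = V_G − I_D·R_S = 7.5 − 4.7·I_D.
Substituting gives 34.2·I_D² − 75.3·I_D + 40.3 = 0, with roots I_D = 0.921 or 1.28 mA.
The root I_D = 1.28 mA gives V_GS = 1.49 V ≤ V_t, so take I_D = 0.921 mA.
Then V_GS = 3.17 V and V_DS = V_DD − I_D(R_D+R_S) = 15 − 0.921×9.4 = 6.34 V.
Saturation requires V_DS ≥ V_GS − V_t = 0.771 V; 6.34 ≥ 0.771 ✓.

I_D ≈ 0.92 mA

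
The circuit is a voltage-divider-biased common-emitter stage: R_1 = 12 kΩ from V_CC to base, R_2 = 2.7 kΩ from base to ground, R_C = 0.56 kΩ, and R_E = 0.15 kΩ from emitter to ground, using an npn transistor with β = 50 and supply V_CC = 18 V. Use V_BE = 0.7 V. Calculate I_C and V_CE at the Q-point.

Thevenize the base divider: V_Th = V_CC·R_2/(R_1+R_2) = 18×2.7/14.7 = 3.31 V, R_Th = R_1‖R_2 = 2.2 kΩ.
Base-emitter loop: V_Th = I_B·R_Th + V_BE + (β+1)I_B·R_E, so I_B = (3.31 − 0.7) / (2.2 + 51×0.15) = 0.264 mA.
I_C = β·I_B = 50×0.264 = 13.2 mA, and I_E = (β+1)I_B = 13.5 mA.
V_CE = V_CC − I_C·R_C − I_E·R_E = 18 − 13.2×0.56 − 13.5×0.15 = 8.57 V.
V_CE = 8.57 V > 0.2 V confirms active-region operation.

I_C ≈ 13 mA, V_CE ≈ 8.6 V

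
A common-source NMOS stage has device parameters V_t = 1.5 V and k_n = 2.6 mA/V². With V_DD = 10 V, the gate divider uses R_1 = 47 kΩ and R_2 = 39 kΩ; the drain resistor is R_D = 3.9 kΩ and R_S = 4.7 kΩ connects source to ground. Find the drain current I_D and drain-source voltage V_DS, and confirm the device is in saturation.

V_G = V_DD·R_2/(R_1+R_2) = 10×39/86 = 4.53 V.
Assume saturation: I_D = (k_n/2)(V_GS − V_t)² with V_GS = V_G − I_D·R_S = 4.53 − 4.7·I_D.
Substituting gives 28.7·I_D² − 38.1·I_D + 12 = 0, with roots I_D = 0.512 or 0.814 mA.
The root I_D = 0.814 mA gives V_GS = 0.709 V ≤ V_t, so take I_D = 0.512 mA.
Then V_GS = 2.13 V and V_DS = V_DD − I_D(R_D+R_S) = 10 − 0.512×8.6 = 5.6 V.
Saturation requires V_DS ≥ V_GS − V_t = 0.628 V; 5.6 ≥ 0.628 ✓.

I_D ≈ 0.51 mA, V_DS ≈ 5.6 V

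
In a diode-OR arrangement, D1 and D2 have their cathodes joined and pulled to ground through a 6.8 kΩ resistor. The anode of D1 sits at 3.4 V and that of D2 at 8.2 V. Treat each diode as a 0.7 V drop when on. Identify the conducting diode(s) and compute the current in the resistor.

Assume both conduct. Then node N would need to be at both 3.4−0.7 = 2.7 V and 8.2−0.7 = 7.5 V, which is impossible.
Assume only D2 conducts: V_N = 8.2 − 0.7 = 7.5 V, so I_R = 7.5/6.8 = 1.1 mA.
Check D1: its anode-to-cathode voltage is 3.4 − 7.5 = -4.1 V < 0.7 V, so it is off. The assumption is consistent.

Only D2 conducts; I_R ≈ 1.1 mA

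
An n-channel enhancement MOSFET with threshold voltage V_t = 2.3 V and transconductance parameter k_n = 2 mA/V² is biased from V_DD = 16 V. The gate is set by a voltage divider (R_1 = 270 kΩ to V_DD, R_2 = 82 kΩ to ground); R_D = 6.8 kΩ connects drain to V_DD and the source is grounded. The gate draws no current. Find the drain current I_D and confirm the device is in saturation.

V_G = V_DD·R_2/(R_1+R_2) = 16×82/352 = 3.73 V. With the source grounded, V_GS = V_G = 3.73 V.
Assume saturation: I_D = (k_n/2)(V_GS − V_t)² = (2/2)×(3.73 − 2.3)² = 1×1.43² = 2.04 mA.
V_DS = V_DD − I_D·R_D = 16 − 2.04×6.8 = 2.15 V.
Saturation requires V_DS ≥ V_GS − V_t = 1.43 V; 2.15 ≥ 1.43 ✓.

I_D ≈ 2 mA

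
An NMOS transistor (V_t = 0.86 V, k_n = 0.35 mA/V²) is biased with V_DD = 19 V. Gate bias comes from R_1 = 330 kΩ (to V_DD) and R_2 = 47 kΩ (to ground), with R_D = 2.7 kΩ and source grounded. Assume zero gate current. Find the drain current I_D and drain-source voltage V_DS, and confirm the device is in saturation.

I_D ≈ 0.4 mA, V_DS ≈ 18 V

V_G = V_DD·R_2/(R_1+R_2) = 19×47/377 = 2.37 V. With the source grounded, V_GS = V_G = 2.37 V.
Assume saturation: I_D = (k_n/2)(V_GS − V_t)² = (0.35/2)×(2.37 − 0.86)² = 0.175×1.51² = 0.398 mA.
V_DS = V_DD − I_D·R_D = 19 − 0.398×2.7 = 17.9 V.
Saturation requires V_DS ≥ V_GS − V_t = 1.51 V; 17.9 ≥ 1.51 ✓.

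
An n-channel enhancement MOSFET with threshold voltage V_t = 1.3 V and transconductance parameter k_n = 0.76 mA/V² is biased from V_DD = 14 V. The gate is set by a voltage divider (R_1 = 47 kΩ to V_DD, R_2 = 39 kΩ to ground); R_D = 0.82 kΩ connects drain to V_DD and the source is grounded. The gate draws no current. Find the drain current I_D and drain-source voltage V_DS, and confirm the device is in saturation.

I_D ≈ 9.7 mA, V_DS ≈ 6.1 V

V_G = V_DD·R_2/(R_1+R_2) = 14×39/86 = 6.35 V. With the source grounded, V_GS = V_G = 6.35 V.
Assume saturation: I_D = (k_n/2)(V_GS − V_t)² = (0.76/2)×(6.35 − 1.3)² = 0.38×5.05² = 9.69 mA.
V_DS = V_DD − I_D·R_D = 14 − 9.69×0.82 = 6.06 V.
Saturation requires V_DS ≥ V_GS − V_t = 5.05 V; 6.06 ≥ 5.05 ✓.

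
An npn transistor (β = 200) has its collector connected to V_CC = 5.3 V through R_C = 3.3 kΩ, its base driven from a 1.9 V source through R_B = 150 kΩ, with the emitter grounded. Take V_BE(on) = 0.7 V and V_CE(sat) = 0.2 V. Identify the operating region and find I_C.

Assume active: I_B = (1.9 − 0.7)/150 = 0.008 mA, giving I_C = β·I_B = 1.6 mA.
But then V_CE = 5.3 − 1.6×3.3 = 0.02 V < V_CE(sat) = 0.2 V — impossible in the active region.
So the transistor is saturated. With V_CE = 0.2 V, I_C = (V_CC − 0.2)/R_C = 5.1/3.3 = 1.55 mA.
Check: β·I_B = 1.6 mA > I_C = 1.55 mA, confirming saturation.

saturation; I_C ≈ 1.5 mA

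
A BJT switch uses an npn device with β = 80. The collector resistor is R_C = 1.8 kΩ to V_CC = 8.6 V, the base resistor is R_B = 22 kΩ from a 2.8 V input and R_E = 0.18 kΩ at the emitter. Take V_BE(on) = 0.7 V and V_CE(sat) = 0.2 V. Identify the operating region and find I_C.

saturation; I_C ≈ 4.2 mA

Assume active: I_B = (2.8 − 0.7)/(22 + 81×0.18) = 0.0574 mA, I_C = β·I_B = 4.59 mA.
Then V_CE = 8.6 − 4.59×1.8 − 4.65×0.18 = -0.504 V < 0.2 V — the active assumption fails.
Re-solve with V_CE = 0.2 V. KCL at the emitter: V_E/R_E = (V_BB−0.7−V_E)/R_B + (V_CC−0.2−V_E)/R_C, giving V_E = 0.774 V.
I_C = (V_CC − 0.2 − V_E)/R_C = (8.4 − 0.774)/1.8 = 4.24 mA.
Check: I_B = (2.1 − 0.774)/22 = 0.0603 mA, and β·I_B = 4.82 mA > I_C, confirming saturation.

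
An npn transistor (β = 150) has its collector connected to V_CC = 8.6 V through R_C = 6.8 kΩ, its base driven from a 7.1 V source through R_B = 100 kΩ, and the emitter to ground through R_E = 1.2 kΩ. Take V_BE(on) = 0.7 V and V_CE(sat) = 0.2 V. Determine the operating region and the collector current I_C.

saturation; I_C ≈ 1 mA

Assume active: I_B = (7.1 − 0.7)/(100 + 151×1.2) = 0.0228 mA, I_C = β·I_B = 3.41 mA.
Then V_CE = 8.6 − 3.41×6.8 − 3.44×1.2 = -18.7 V < 0.2 V — the active assumption fails.
Re-solve with V_CE = 0.2 V. KCL at the emitter: V_E/R_E = (V_BB−0.7−V_E)/R_B + (V_CC−0.2−V_E)/R_C, giving V_E = 1.31 V.
I_C = (V_CC − 0.2 − V_E)/R_C = (8.4 − 1.31)/6.8 = 1.04 mA.
Check: I_B = (6.4 − 1.31)/100 = 0.0509 mA, and β·I_B = 7.63 mA > I_C, confirming saturation.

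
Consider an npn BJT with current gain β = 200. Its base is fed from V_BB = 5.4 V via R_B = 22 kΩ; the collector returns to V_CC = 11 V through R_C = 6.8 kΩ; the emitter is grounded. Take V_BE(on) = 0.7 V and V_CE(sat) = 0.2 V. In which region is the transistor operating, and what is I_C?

Assume active: I_B = (5.4 − 0.7)/22 = 0.214 mA, giving I_C = β·I_B = 42.7 mA.
But then V_CE = 11 − 42.7×6.8 = -280 V < V_CE(sat) = 0.2 V — impossible in the active region.
So the transistor is saturated. With V_CE = 0.2 V, I_C = (V_CC − 0.2)/R_C = 10.8/6.8 = 1.59 mA.
Check: β·I_B = 42.7 mA > I_C = 1.59 mA, confirming saturation.

saturation; I_C ≈ 1.6 mA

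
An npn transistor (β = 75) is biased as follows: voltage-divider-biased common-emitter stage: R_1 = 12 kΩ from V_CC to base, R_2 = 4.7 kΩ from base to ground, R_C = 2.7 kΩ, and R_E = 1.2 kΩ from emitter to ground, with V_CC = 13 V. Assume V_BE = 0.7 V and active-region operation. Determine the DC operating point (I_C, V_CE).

Thevenize the base divider: V_Th = V_CC·R_2/(R_1+R_2) = 13×4.7/16.7 = 3.66 V, R_Th = R_1‖R_2 = 3.38 kΩ.
Base-emitter loop: V_Th = I_B·R_Th + V_BE + (β+1)I_B·R_E, so I_B = (3.66 − 0.7) / (3.38 + 76×1.2) = 0.0313 mA.
I_C = β·I_B = 75×0.0313 = 2.35 mA, and I_E = (β+1)I_B = 2.38 mA.
V_CE = V_CC − I_C·R_C − I_E·R_E = 13 − 2.35×2.7 − 2.38×1.2 = 3.81 V.
V_CE = 3.81 V > 0.2 V confirms active-region operation.

I_C ≈ 2.3 mA, V_CE ≈ 3.8 V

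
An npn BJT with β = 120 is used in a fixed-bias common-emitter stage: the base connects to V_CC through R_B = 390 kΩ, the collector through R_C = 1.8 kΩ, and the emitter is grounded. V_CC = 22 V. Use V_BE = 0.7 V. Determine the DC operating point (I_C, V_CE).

I_C ≈ 6.6 mA, V_CE ≈ 10 V

Base loop: V_CC = I_B·R_B + V_BE, so I_B = (22 − 0.7)/390 kΩ = 0.0546 mA.
In the active region I_C = β·I_B = 120 × 0.0546 = 6.55 mA.
Collector loop: V_CE = V_CC − I_C·R_C = 22 − 6.55×1.8 = 10.2 V.
Since V_CE = 10.2 V > V_CE(sat) ≈ 0.2 V, the transistor is in the active region as assumed.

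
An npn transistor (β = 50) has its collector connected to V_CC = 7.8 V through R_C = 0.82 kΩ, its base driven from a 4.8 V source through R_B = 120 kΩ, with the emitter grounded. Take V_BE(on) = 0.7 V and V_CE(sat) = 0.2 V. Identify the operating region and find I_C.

active; I_C ≈ 1.7 mA

Assume active. Base-emitter loop: I_B = (V_BB − V_BE)/R_B = (4.8 − 0.7)/120 = 0.0342 mA.
I_C = β·I_B = 50×0.0342 = 1.71 mA.
V_CE = V_CC − I_C·R_C = 7.8 − 1.71×0.82 = 6.4 V > V_CE(sat), so the active-region assumption holds.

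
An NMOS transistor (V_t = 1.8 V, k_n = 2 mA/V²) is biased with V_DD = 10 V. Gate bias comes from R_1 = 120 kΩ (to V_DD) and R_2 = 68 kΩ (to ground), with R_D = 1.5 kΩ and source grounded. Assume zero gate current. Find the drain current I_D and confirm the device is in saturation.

I_D ≈ 3.3 mA

V_G = V_DD·R_2/(R_1+R_2) = 10×68/188 = 3.62 V. With the source grounded, V_GS = V_G = 3.62 V.
Assume saturation: I_D = (k_n/2)(V_GS − V_t)² = (2/2)×(3.62 − 1.8)² = 1×1.82² = 3.3 mA.
V_DS = V_DD − I_D·R_D = 10 − 3.3×1.5 = 5.05 V.
Saturation requires V_DS ≥ V_GS − V_t = 1.82 V; 5.05 ≥ 1.82 ✓.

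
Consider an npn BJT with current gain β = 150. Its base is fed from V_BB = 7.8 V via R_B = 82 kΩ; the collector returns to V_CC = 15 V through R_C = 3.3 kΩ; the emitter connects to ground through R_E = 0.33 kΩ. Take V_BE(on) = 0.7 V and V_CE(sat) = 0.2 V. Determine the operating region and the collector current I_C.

saturation; I_C ≈ 4.1 mA

Assume active: I_B = (7.8 − 0.7)/(82 + 151×0.33) = 0.0539 mA, I_C = β·I_B = 8.08 mA.
Then V_CE = 15 − 8.08×3.3 − 8.13×0.33 = -14.3 V < 0.2 V — the active assumption fails.
Re-solve with V_CE = 0.2 V. KCL at the emitter: V_E/R_E = (V_BB−0.7−V_E)/R_B + (V_CC−0.2−V_E)/R_C, giving V_E = 1.37 V.
I_C = (V_CC − 0.2 − V_E)/R_C = (14.8 − 1.37)/3.3 = 4.07 mA.
Check: I_B = (7.1 − 1.37)/82 = 0.0699 mA, and β·I_B = 10.5 mA > I_C, confirming saturation.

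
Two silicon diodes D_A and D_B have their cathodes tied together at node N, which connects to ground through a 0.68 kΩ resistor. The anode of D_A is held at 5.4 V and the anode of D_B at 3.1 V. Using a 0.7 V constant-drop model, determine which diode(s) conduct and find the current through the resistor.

Assume both conduct. Then node N would need to be at both 5.4−0.7 = 4.7 V and 3.1−0.7 = 2.4 V, which is impossible.
Assume only D_A conducts: V_N = 5.4 − 0.7 = 4.7 V, so I_R = 4.7/0.68 = 6.91 mA.
Check D_B: its anode-to-cathode voltage is 3.1 − 4.7 = -1.6 V < 0.7 V, so it is off. The assumption is consistent.

Only D_A conducts; I_R ≈ 6.9 mA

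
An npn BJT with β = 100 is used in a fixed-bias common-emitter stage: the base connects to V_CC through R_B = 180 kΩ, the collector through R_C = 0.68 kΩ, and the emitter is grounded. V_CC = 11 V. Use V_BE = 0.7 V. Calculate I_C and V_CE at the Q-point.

Base loop: V_CC = I_B·R_B + V_BE, so I_B = (11 − 0.7)/180 kΩ = 0.0572 mA.
In the active region I_C = β·I_B = 100 × 0.0572 = 5.72 mA.
Collector loop: V_CE = V_CC − I_C·R_C = 11 − 5.72×0.68 = 7.11 V.
Since V_CE = 7.11 V > V_CE(sat) ≈ 0.2 V, the transistor is in the active region as assumed.

I_C ≈ 5.7 mA, V_CE ≈ 7.1 V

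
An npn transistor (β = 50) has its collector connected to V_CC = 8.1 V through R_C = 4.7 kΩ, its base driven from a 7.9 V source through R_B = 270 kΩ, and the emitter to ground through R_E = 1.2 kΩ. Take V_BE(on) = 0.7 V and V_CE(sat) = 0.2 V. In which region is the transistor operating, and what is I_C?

Assume active. Base-emitter loop: I_B = (V_BB − V_BE)/(R_B + (β+1)R_E) = (7.9 − 0.7)/(270 + 51×1.2) = 0.0217 mA.
I_C = β·I_B = 50×0.0217 = 1.09 mA.
V_CE = V_CC − I_C·R_C − I_E·R_E = 8.1 − 1.09×4.7 − 1.11×1.2 = 1.66 V > V_CE(sat), so the active-region assumption holds.

active; I_C ≈ 1.1 mA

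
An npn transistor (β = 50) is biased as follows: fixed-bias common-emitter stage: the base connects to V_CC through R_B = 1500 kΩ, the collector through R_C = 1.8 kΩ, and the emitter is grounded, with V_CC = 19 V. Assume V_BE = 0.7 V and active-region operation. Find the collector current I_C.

I_C ≈ 0.61 mA

Base loop: V_CC = I_B·R_B + V_BE, so I_B = (19 − 0.7)/1500 kΩ = 0.0122 mA.
In the active region I_C = β·I_B = 50 × 0.0122 = 0.61 mA.
Collector loop: V_CE = V_CC − I_C·R_C = 19 − 0.61×1.8 = 17.9 V.
Since V_CE = 17.9 V > V_CE(sat) ≈ 0.2 V, the transistor is in the active region as assumed.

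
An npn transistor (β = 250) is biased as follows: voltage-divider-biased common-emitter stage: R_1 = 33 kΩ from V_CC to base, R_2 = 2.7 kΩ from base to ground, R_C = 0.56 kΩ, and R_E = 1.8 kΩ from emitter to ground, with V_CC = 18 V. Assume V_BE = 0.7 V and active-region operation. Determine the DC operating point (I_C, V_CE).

I_C ≈ 0.36 mA, V_CE ≈ 17 V

Thevenize the base divider: V_Th = V_CC·R_2/(R_1+R_2) = 18×2.7/35.7 = 1.36 V, R_Th = R_1‖R_2 = 2.5 kΩ.
Base-emitter loop: V_Th = I_B·R_Th + V_BE + (β+1)I_B·R_E, so I_B = (1.36 − 0.7) / (2.5 + 251×1.8) = 0.00146 mA.
I_C = β·I_B = 250×0.00146 = 0.364 mA, and I_E = (β+1)I_B = 0.365 mA.
V_CE = V_CC − I_C·R_C − I_E·R_E = 18 − 0.364×0.56 − 0.365×1.8 = 17.1 V.
V_CE = 17.1 V > 0.2 V confirms active-region operation.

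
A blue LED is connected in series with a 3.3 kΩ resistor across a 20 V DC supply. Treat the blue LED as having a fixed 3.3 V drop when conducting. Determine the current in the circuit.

KVL around the loop: 20 = V_D + I·R = 3.3 + I × 3.3 kΩ.
So I = (20 − 3.3) / 3.3 kΩ = 16.7 / 3.3 = 5.06 mA.

I ≈ 5.1 mA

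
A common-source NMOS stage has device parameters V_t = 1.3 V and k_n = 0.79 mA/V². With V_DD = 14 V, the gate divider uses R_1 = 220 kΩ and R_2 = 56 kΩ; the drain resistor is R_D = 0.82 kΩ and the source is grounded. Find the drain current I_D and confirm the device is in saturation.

I_D ≈ 0.94 mA

V_G = V_DD·R_2/(R_1+R_2) = 14×56/276 = 2.84 V. With the source grounded, V_GS = V_G = 2.84 V.
Assume saturation: I_D = (k_n/2)(V_GS − V_t)² = (0.79/2)×(2.84 − 1.3)² = 0.395×1.54² = 0.937 mA.
V_DS = V_DD − I_D·R_D = 14 − 0.937×0.82 = 13.2 V.
Saturation requires V_DS ≥ V_GS − V_t = 1.54 V; 13.2 ≥ 1.54 ✓.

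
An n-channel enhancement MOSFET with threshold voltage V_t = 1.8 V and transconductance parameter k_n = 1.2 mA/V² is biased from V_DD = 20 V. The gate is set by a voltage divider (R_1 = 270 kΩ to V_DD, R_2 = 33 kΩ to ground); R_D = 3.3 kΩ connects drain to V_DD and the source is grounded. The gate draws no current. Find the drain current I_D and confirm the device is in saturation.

V_G = V_DD·R_2/(R_1+R_2) = 20×33/303 = 2.18 V. With the source grounded, V_GS = V_G = 2.18 V.
Assume saturation: I_D = (k_n/2)(V_GS − V_t)² = (1.2/2)×(2.18 − 1.8)² = 0.6×0.378² = 0.0858 mA.
V_DS = V_DD − I_D·R_D = 20 − 0.0858×3.3 = 19.7 V.
Saturation requires V_DS ≥ V_GS − V_t = 0.378 V; 19.7 ≥ 0.378 ✓.

I_D ≈ 0.086 mA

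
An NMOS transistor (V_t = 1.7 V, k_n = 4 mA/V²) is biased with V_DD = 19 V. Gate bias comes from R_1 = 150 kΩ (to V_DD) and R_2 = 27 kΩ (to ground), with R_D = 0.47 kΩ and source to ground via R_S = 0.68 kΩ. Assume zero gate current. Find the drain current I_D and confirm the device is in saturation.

I_D ≈ 0.82 mA

V_G = V_DD·R_2/(R_1+R_2) = 19×27/177 = 2.9 V.
Assume saturation: I_D = (k_n/2)(V_GS − V_t)² with V_GS = V_G − I_D·R_S = 2.9 − 0.68·I_D.
Substituting gives 0.925·I_D² − 4.26·I_D + 2.87 = 0, with roots I_D = 0.82 or 3.79 mA.
The root I_D = 3.79 mA gives V_GS = 0.324 V ≤ V_t, so take I_D = 0.82 mA.
Then V_GS = 2.34 V and V_DS = V_DD − I_D(R_D+R_S) = 19 − 0.82×1.15 = 18.1 V.
Saturation requires V_DS ≥ V_GS − V_t = 0.64 V; 18.1 ≥ 0.64 ✓.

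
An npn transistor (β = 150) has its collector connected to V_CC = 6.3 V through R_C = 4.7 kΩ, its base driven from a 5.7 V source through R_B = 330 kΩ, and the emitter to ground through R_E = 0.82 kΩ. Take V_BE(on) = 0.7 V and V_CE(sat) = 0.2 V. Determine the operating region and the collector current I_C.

Assume active: I_B = (5.7 − 0.7)/(330 + 151×0.82) = 0.011 mA, I_C = β·I_B = 1.65 mA.
Then V_CE = 6.3 − 1.65×4.7 − 1.66×0.82 = -2.83 V < 0.2 V — the active assumption fails.
Re-solve with V_CE = 0.2 V. KCL at the emitter: V_E/R_E = (V_BB−0.7−V_E)/R_B + (V_CC−0.2−V_E)/R_C, giving V_E = 0.915 V.
I_C = (V_CC − 0.2 − V_E)/R_C = (6.1 − 0.915)/4.7 = 1.1 mA.
Check: I_B = (5 − 0.915)/330 = 0.0124 mA, and β·I_B = 1.86 mA > I_C, confirming saturation.

saturation; I_C ≈ 1.1 mA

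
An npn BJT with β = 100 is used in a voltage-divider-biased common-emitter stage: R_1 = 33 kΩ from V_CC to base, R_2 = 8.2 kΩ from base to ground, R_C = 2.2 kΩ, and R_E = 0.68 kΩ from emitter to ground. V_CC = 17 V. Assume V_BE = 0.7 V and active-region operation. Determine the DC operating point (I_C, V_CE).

I_C ≈ 3.6 mA, V_CE ≈ 6.7 V

Thevenize the base divider: V_Th = V_CC·R_2/(R_1+R_2) = 17×8.2/41.2 = 3.38 V, R_Th = R_1‖R_2 = 6.57 kΩ.
Base-emitter loop: V_Th = I_B·R_Th + V_BE + (β+1)I_B·R_E, so I_B = (3.38 − 0.7) / (6.57 + 101×0.68) = 0.0357 mA.
I_C = β·I_B = 100×0.0357 = 3.57 mA, and I_E = (β+1)I_B = 3.6 mA.
V_CE = V_CC − I_C·R_C − I_E·R_E = 17 − 3.57×2.2 − 3.6×0.68 = 6.71 V.
V_CE = 6.71 V > 0.2 V confirms active-region operation.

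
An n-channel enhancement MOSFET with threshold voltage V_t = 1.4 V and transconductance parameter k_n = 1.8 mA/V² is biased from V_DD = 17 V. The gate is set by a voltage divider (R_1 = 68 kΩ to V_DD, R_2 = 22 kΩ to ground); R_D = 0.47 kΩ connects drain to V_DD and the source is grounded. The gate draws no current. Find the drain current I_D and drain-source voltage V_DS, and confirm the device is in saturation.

I_D ≈ 6.8 mA, V_DS ≈ 14 V

V_G = V_DD·R_2/(R_1+R_2) = 17×22/90 = 4.16 V. With the source grounded, V_GS = V_G = 4.16 V.
Assume saturation: I_D = (k_n/2)(V_GS − V_t)² = (1.8/2)×(4.16 − 1.4)² = 0.9×2.76² = 6.83 mA.
V_DS = V_DD − I_D·R_D = 17 − 6.83×0.47 = 13.8 V.
Saturation requires V_DS ≥ V_GS − V_t = 2.76 V; 13.8 ≥ 2.76 ✓.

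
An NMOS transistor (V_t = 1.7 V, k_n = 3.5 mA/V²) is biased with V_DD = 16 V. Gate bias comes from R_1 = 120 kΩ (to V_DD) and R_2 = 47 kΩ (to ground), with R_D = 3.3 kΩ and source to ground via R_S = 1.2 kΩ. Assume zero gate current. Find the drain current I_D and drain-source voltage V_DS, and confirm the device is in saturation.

I_D ≈ 1.6 mA, V_DS ≈ 9 V

V_G = V_DD·R_2/(R_1+R_2) = 16×47/167 = 4.5 V.
Assume saturation: I_D = (k_n/2)(V_GS − V_t)² with V_GS = V_G − I_D·R_S = 4.5 − 1.2·I_D.
Substituting gives 2.52·I_D² − 12.8·I_D + 13.7 = 0, with roots I_D = 1.55 or 3.52 mA.
The root I_D = 3.52 mA gives V_GS = 0.282 V ≤ V_t, so take I_D = 1.55 mA.
Then V_GS = 2.64 V and V_DS = V_DD − I_D(R_D+R_S) = 16 − 1.55×4.5 = 9.02 V.
Saturation requires V_DS ≥ V_GS − V_t = 0.942 V; 9.02 ≥ 0.942 ✓.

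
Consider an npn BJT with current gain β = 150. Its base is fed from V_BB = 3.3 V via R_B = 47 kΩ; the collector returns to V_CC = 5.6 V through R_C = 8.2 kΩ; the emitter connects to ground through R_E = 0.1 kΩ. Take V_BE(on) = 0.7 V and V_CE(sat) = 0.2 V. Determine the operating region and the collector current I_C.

saturation; I_C ≈ 0.65 mA

Assume active: I_B = (3.3 − 0.7)/(47 + 151×0.1) = 0.0419 mA, I_C = β·I_B = 6.28 mA.
Then V_CE = 5.6 − 6.28×8.2 − 6.32×0.1 = -46.5 V < 0.2 V — the active assumption fails.
Re-solve with V_CE = 0.2 V. KCL at the emitter: V_E/R_E = (V_BB−0.7−V_E)/R_B + (V_CC−0.2−V_E)/R_C, giving V_E = 0.0704 V.
I_C = (V_CC − 0.2 − V_E)/R_C = (5.4 − 0.0704)/8.2 = 0.65 mA.
Check: I_B = (2.6 − 0.0704)/47 = 0.0538 mA, and β·I_B = 8.07 mA > I_C, confirming saturation.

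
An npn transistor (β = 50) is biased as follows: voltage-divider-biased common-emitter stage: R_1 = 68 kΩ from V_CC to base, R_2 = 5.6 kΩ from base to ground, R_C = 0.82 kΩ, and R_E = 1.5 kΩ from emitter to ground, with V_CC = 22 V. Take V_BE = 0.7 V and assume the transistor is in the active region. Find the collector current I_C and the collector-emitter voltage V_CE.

I_C ≈ 0.6 mA, V_CE ≈ 21 V

Thevenize the base divider: V_Th = V_CC·R_2/(R_1+R_2) = 22×5.6/73.6 = 1.67 V, R_Th = R_1‖R_2 = 5.17 kΩ.
Base-emitter loop: V_Th = I_B·R_Th + V_BE + (β+1)I_B·R_E, so I_B = (1.67 − 0.7) / (5.17 + 51×1.5) = 0.0119 mA.
I_C = β·I_B = 50×0.0119 = 0.596 mA, and I_E = (β+1)I_B = 0.608 mA.
V_CE = V_CC − I_C·R_C − I_E·R_E = 22 − 0.596×0.82 − 0.608×1.5 = 20.6 V.
V_CE = 20.6 V > 0.2 V confirms active-region operation.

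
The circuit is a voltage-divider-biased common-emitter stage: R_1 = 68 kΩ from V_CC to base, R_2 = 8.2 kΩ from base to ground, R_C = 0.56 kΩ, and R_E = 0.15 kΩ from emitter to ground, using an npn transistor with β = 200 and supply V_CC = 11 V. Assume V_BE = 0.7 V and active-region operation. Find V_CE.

V_CE ≈ 9.2 V

Thevenize the base divider: V_Th = V_CC·R_2/(R_1+R_2) = 11×8.2/76.2 = 1.18 V, R_Th = R_1‖R_2 = 7.32 kΩ.
Base-emitter loop: V_Th = I_B·R_Th + V_BE + (β+1)I_B·R_E, so I_B = (1.18 − 0.7) / (7.32 + 201×0.15) = 0.0129 mA.
I_C = β·I_B = 200×0.0129 = 2.58 mA, and I_E = (β+1)I_B = 2.6 mA.
V_CE = V_CC − I_C·R_C − I_E·R_E = 11 − 2.58×0.56 − 2.6×0.15 = 9.16 V.
V_CE = 9.16 V > 0.2 V confirms active-region operation.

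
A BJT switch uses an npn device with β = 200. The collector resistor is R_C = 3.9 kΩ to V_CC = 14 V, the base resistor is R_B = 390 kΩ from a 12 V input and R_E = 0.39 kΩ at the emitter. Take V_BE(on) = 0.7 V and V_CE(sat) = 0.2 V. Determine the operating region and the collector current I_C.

Assume active: I_B = (12 − 0.7)/(390 + 201×0.39) = 0.0241 mA, I_C = β·I_B = 4.83 mA.
Then V_CE = 14 − 4.83×3.9 − 4.85×0.39 = -6.71 V < 0.2 V — the active assumption fails.
Re-solve with V_CE = 0.2 V. KCL at the emitter: V_E/R_E = (V_BB−0.7−V_E)/R_B + (V_CC−0.2−V_E)/R_C, giving V_E = 1.26 V.
I_C = (V_CC − 0.2 − V_E)/R_C = (13.8 − 1.26)/3.9 = 3.21 mA.
Check: I_B = (11.3 − 1.26)/390 = 0.0257 mA, and β·I_B = 5.15 mA > I_C, confirming saturation.

saturation; I_C ≈ 3.2 mA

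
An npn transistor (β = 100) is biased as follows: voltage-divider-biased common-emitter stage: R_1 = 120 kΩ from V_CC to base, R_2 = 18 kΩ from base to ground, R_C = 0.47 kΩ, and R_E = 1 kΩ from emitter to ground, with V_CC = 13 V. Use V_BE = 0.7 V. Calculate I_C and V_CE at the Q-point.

I_C ≈ 0.85 mA, V_CE ≈ 12 V

Thevenize the base divider: V_Th = V_CC·R_2/(R_1+R_2) = 13×18/138 = 1.7 V, R_Th = R_1‖R_2 = 15.7 kΩ.
Base-emitter loop: V_Th = I_B·R_Th + V_BE + (β+1)I_B·R_E, so I_B = (1.7 − 0.7) / (15.7 + 101×1) = 0.00854 mA.
I_C = β·I_B = 100×0.00854 = 0.854 mA, and I_E = (β+1)I_B = 0.862 mA.
V_CE = V_CC − I_C·R_C − I_E·R_E = 13 − 0.854×0.47 − 0.862×1 = 11.7 V.
V_CE = 11.7 V > 0.2 V confirms active-region operation.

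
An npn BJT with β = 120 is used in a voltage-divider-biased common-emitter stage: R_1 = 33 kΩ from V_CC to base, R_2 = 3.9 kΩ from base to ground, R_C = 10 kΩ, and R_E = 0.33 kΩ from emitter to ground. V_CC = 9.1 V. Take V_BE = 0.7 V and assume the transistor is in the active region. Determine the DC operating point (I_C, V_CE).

I_C ≈ 0.72 mA, V_CE ≈ 1.6 V

Thevenize the base divider: V_Th = V_CC·R_2/(R_1+R_2) = 9.1×3.9/36.9 = 0.962 V, R_Th = R_1‖R_2 = 3.49 kΩ.
Base-emitter loop: V_Th = I_B·R_Th + V_BE + (β+1)I_B·R_E, so I_B = (0.962 − 0.7) / (3.49 + 121×0.33) = 0.00603 mA.
I_C = β·I_B = 120×0.00603 = 0.724 mA, and I_E = (β+1)I_B = 0.73 mA.
V_CE = V_CC − I_C·R_C − I_E·R_E = 9.1 − 0.724×10 − 0.73×0.33 = 1.62 V.
V_CE = 1.62 V > 0.2 V confirms active-region operation.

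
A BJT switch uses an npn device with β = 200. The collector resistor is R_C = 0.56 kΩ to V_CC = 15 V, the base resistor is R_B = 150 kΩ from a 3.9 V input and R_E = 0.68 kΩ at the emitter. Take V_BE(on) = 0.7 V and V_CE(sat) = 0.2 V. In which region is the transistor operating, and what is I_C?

Assume active. Base-emitter loop: I_B = (V_BB − V_BE)/(R_B + (β+1)R_E) = (3.9 − 0.7)/(150 + 201×0.68) = 0.0112 mA.
I_C = β·I_B = 200×0.0112 = 2.23 mA.
V_CE = V_CC − I_C·R_C − I_E·R_E = 15 − 2.23×0.56 − 2.24×0.68 = 12.2 V > V_CE(sat), so the active-region assumption holds.

active; I_C ≈ 2.2 mA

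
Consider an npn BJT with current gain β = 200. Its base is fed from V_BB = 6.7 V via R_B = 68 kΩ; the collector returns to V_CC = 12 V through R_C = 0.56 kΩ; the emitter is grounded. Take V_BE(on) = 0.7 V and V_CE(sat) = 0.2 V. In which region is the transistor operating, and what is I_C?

Assume active. Base-emitter loop: I_B = (V_BB − V_BE)/R_B = (6.7 − 0.7)/68 = 0.0882 mA.
I_C = β·I_B = 200×0.0882 = 17.6 mA.
V_CE = V_CC − I_C·R_C = 12 − 17.6×0.56 = 2.12 V > V_CE(sat), so the active-region assumption holds.

active; I_C ≈ 18 mA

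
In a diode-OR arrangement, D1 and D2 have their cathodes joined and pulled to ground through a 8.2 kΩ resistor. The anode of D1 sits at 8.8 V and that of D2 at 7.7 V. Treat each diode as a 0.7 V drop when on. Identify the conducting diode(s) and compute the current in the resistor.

Assume both conduct. Then node N would need to be at both 8.8−0.7 = 8.1 V and 7.7−0.7 = 7 V, which is impossible.
Assume only D1 conducts: V_N = 8.8 − 0.7 = 8.1 V, so I_R = 8.1/8.2 = 0.988 mA.
Check D2: its anode-to-cathode voltage is 7.7 − 8.1 = -0.4 V < 0.7 V, so it is off. The assumption is consistent.

Only D1 conducts; I_R ≈ 0.99 mA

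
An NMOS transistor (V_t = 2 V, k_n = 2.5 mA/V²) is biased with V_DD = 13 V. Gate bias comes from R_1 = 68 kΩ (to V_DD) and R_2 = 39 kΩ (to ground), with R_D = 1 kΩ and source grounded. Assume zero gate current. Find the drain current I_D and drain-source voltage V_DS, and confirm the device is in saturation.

V_G = V_DD·R_2/(R_1+R_2) = 13×39/107 = 4.74 V. With the source grounded, V_GS = V_G = 4.74 V.
Assume saturation: I_D = (k_n/2)(V_GS − V_t)² = (2.5/2)×(4.74 − 2)² = 1.25×2.74² = 9.37 mA.
V_DS = V_DD − I_D·R_D = 13 − 9.37×1 = 3.63 V.
Saturation requires V_DS ≥ V_GS − V_t = 2.74 V; 3.63 ≥ 2.74 ✓.

I_D ≈ 9.4 mA, V_DS ≈ 3.6 V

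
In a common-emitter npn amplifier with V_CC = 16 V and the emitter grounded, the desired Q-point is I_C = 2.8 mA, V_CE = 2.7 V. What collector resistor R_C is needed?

R_C ≈ 4.8 kΩ

Collector loop: V_CC = I_C·R_C + V_CE.
R_C = (V_CC − V_CE)/I_C = (16 − 2.7)/2.8 = 4.75 kΩ.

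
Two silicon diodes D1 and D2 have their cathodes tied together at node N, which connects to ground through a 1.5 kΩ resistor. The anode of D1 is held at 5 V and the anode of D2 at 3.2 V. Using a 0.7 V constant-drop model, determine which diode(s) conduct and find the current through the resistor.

Assume both conduct. Then node N would need to be at both 5−0.7 = 4.3 V and 3.2−0.7 = 2.5 V, which is impossible.
Assume only D1 conducts: V_N = 5 − 0.7 = 4.3 V, so I_R = 4.3/1.5 = 2.87 mA.
Check D2: its anode-to-cathode voltage is 3.2 − 4.3 = -1.1 V < 0.7 V, so it is off. The assumption is consistent.

Only D1 conducts; I_R ≈ 2.9 mA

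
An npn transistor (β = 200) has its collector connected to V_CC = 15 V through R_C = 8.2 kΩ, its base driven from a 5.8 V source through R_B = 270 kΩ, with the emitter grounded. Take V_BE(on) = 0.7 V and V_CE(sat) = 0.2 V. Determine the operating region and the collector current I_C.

Assume active: I_B = (5.8 − 0.7)/270 = 0.0189 mA, giving I_C = β·I_B = 3.78 mA.
But then V_CE = 15 − 3.78×8.2 = -16 V < V_CE(sat) = 0.2 V — impossible in the active region.
So the transistor is saturated. With V_CE = 0.2 V, I_C = (V_CC − 0.2)/R_C = 14.8/8.2 = 1.8 mA.
Check: β·I_B = 3.78 mA > I_C = 1.8 mA, confirming saturation.

saturation; I_C ≈ 1.8 mA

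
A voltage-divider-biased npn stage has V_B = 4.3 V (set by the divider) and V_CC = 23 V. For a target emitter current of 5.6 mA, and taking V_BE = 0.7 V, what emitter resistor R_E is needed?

V_E = V_B − V_BE = 4.3 − 0.7 = 3.6 V.
R_E = V_E / I_E = 3.6 / 5.6 = 0.643 kΩ.

R_E ≈ 0.64 kΩ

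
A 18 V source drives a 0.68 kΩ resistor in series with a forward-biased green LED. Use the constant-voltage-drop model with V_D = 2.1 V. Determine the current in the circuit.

I ≈ 23 mA

KVL around the loop: 18 = V_D + I·R = 2.1 + I × 0.68 kΩ.
So I = (18 − 2.1) / 0.68 kΩ = 15.9 / 0.68 = 23.4 mA.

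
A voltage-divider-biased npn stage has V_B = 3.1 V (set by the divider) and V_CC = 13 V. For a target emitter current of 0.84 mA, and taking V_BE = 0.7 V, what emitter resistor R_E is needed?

V_E = V_B − V_BE = 3.1 − 0.7 = 2.4 V.
R_E = V_E / I_E = 2.4 / 0.84 = 2.86 kΩ.

R_E ≈ 2.9 kΩ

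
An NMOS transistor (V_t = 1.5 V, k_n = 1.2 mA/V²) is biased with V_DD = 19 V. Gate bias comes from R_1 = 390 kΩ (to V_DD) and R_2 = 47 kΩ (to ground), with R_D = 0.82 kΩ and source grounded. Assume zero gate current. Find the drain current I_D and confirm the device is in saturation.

I_D ≈ 0.18 mA

V_G = V_DD·R_2/(R_1+R_2) = 19×47/437 = 2.04 V. With the source grounded, V_GS = V_G = 2.04 V.
Assume saturation: I_D = (k_n/2)(V_GS − V_t)² = (1.2/2)×(2.04 − 1.5)² = 0.6×0.543² = 0.177 mA.
V_DS = V_DD − I_D·R_D = 19 − 0.177×0.82 = 18.9 V.
Saturation requires V_DS ≥ V_GS − V_t = 0.543 V; 18.9 ≥ 0.543 ✓.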